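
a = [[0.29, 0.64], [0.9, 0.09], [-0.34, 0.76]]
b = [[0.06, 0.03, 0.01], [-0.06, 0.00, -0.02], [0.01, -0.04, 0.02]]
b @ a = [[0.04, 0.05], [-0.01, -0.05], [-0.04, 0.02]]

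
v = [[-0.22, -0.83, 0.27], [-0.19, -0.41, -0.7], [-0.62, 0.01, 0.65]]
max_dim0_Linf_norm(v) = 0.83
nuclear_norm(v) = 2.50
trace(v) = 0.02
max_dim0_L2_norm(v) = 0.99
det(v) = -0.47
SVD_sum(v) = [[-0.25, -0.11, 0.44], [0.2, 0.09, -0.35], [-0.41, -0.18, 0.72]] + [[-0.16, -0.63, -0.25], [-0.15, -0.60, -0.24], [0.02, 0.09, 0.04]] + [[0.19,-0.08,0.09], [-0.24,0.1,-0.11], [-0.23,0.10,-0.11]]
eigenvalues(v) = [(0.46+0.56j), (0.46-0.56j), (-0.9+0j)]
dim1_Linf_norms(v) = [0.83, 0.7, 0.65]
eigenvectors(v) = [[(-0.19+0.57j), -0.19-0.57j, -0.70+0.00j], [0.34-0.34j, (0.34+0.34j), (-0.66+0j)], [-0.64+0.00j, -0.64-0.00j, (-0.27+0j)]]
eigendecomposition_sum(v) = [[(0.05+0.26j), (-0.15-0.16j), 0.23-0.28j], [(0.06-0.2j), (0.05+0.16j), (-0.26+0.12j)], [(-0.25+0.14j), 0.11-0.20j, 0.36+0.13j]] + [[(0.05-0.26j), (-0.15+0.16j), 0.23+0.28j], [0.06+0.20j, (0.05-0.16j), -0.26-0.12j], [-0.25-0.14j, (0.11+0.2j), (0.36-0.13j)]] + [[-0.32+0.00j,  -0.54-0.00j,  -0.19+0.00j], [-0.30+0.00j,  -0.51-0.00j,  (-0.18+0j)], [-0.13+0.00j,  -0.21-0.00j,  -0.07+0.00j]]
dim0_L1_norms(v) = [1.03, 1.25, 1.62]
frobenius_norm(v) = 1.52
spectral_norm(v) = 1.08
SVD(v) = [[0.48, -0.72, 0.5], [-0.38, -0.69, -0.62], [0.79, 0.1, -0.60]] @ diag([1.0754352814516441, 0.9744682067441883, 0.4530459904400313]) @ [[-0.49, -0.22, 0.85], [0.23, 0.90, 0.36], [0.84, -0.37, 0.39]]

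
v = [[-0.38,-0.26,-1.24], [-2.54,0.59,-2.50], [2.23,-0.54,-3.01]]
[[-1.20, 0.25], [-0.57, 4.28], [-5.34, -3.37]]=v@[[-0.78,  -1.3], [0.43,  1.32], [1.12,  -0.08]]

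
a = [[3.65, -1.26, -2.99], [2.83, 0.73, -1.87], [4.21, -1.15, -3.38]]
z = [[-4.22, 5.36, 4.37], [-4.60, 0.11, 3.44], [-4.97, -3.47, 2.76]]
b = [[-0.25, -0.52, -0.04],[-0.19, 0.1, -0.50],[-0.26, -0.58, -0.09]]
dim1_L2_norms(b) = [0.58, 0.54, 0.64]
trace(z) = -1.35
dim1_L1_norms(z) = [13.95, 8.15, 11.2]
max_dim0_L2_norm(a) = 6.25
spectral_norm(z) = 10.18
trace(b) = -0.24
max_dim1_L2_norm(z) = 8.1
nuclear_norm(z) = 16.50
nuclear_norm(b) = 1.43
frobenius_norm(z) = 11.96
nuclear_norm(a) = 9.44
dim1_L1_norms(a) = [7.9, 5.43, 8.74]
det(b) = 0.01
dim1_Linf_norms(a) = [3.65, 2.83, 4.21]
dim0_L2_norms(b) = [0.41, 0.79, 0.51]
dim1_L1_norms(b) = [0.81, 0.79, 0.93]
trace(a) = 1.00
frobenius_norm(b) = 1.02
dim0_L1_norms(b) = [0.7, 1.2, 0.63]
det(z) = -3.10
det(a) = -0.07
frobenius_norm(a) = 8.15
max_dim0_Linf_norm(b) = 0.58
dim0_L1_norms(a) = [10.69, 3.14, 8.24]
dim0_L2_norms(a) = [6.25, 1.86, 4.88]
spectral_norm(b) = 0.87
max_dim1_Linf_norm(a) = 4.21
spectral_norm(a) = 8.02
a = b @ z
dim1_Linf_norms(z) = [5.36, 4.6, 4.97]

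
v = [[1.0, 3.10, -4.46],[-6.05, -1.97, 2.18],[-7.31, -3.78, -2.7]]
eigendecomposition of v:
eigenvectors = [[-0.44+0.00j, -0.35-0.35j, -0.35+0.35j], [(-0.15+0j), 0.75+0.00j, 0.75-0.00j], [-0.89+0.00j, 0.26+0.36j, 0.26-0.36j]]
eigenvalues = [(-6.95+0j), (1.64+3.9j), (1.64-3.9j)]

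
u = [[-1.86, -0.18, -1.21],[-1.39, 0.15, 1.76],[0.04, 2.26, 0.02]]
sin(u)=[[-1.15, -0.57, -0.04], [0.01, -0.3, 1.05], [-0.66, 0.9, -0.41]]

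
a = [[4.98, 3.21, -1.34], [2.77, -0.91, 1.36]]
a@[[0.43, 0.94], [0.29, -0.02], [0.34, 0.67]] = [[2.62, 3.72], [1.39, 3.53]]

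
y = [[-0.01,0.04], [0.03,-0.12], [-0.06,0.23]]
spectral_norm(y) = 0.27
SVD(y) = [[-0.15, 0.28], [0.46, -0.83], [-0.88, -0.48]] @ diag([0.2711063249549826, 0.0011664344831104434]) @ [[0.25, -0.97], [0.97, 0.25]]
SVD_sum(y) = [[-0.01, 0.04], [0.03, -0.12], [-0.06, 0.23]] + [[0.00, 0.0],[-0.0, -0.00],[-0.00, -0.0]]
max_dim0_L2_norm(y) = 0.26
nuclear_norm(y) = 0.27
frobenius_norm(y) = 0.27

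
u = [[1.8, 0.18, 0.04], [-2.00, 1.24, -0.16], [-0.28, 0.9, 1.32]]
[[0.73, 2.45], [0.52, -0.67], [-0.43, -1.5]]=u @ [[0.34, 1.27],  [0.86, 1.28],  [-0.84, -1.74]]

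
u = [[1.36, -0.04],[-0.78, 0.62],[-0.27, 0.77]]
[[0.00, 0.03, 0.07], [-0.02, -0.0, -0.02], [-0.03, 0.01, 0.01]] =u@ [[-0.00,  0.02,  0.05], [-0.04,  0.02,  0.03]]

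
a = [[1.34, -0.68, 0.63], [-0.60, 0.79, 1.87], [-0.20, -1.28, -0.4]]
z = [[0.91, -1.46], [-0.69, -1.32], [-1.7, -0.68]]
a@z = [[0.62,-1.49], [-4.27,-1.44], [1.38,2.25]]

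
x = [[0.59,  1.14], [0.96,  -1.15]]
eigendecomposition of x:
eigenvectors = [[0.92, -0.46], [0.4, 0.89]]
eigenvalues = [1.08, -1.64]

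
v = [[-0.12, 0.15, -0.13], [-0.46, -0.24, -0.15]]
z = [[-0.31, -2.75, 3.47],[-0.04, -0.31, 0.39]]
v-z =[[0.19, 2.90, -3.60], [-0.42, 0.07, -0.54]]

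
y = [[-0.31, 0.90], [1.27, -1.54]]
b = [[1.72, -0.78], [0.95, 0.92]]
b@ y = [[-1.52, 2.75], [0.87, -0.56]]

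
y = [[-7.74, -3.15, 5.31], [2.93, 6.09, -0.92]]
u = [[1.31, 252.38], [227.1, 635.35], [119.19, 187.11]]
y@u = [[-92.61, -2961.22], [1277.22, 4436.61]]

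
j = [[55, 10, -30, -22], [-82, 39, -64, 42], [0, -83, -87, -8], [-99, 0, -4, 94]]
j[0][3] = -22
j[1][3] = 42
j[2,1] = -83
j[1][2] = -64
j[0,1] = 10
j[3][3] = 94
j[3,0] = -99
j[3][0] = -99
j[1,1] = 39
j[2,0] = 0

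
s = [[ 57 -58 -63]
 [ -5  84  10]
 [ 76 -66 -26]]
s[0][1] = -58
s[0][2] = -63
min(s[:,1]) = -66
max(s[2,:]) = 76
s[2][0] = 76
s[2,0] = 76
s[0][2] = -63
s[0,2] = -63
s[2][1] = -66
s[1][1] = 84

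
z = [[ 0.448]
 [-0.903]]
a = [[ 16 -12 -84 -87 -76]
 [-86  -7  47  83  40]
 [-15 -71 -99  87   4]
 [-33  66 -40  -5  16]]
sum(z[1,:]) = -0.903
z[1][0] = -0.903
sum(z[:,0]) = -0.455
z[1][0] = -0.903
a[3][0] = -33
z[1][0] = -0.903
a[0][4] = -76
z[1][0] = -0.903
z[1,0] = -0.903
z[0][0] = 0.448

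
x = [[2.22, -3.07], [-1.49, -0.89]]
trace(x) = 1.33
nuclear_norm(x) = 5.52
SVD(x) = [[-1.0, 0.05],  [0.05, 1.0]] @ diag([3.792417266549289, 1.727156992394964]) @ [[-0.6, 0.80], [-0.80, -0.60]]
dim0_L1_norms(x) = [3.71, 3.96]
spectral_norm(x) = 3.79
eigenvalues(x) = [3.31, -1.98]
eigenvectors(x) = [[0.94, 0.59], [-0.33, 0.81]]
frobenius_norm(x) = 4.17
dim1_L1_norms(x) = [5.29, 2.38]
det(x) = -6.55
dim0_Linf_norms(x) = [2.22, 3.07]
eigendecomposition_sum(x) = [[2.63, -1.92],[-0.93, 0.68]] + [[-0.41, -1.15], [-0.56, -1.57]]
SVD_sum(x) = [[2.29, -3.02], [-0.12, 0.15]] + [[-0.07, -0.05],[-1.37, -1.04]]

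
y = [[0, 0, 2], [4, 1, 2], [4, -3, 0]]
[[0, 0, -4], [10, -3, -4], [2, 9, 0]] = y@[[2, 0, 0], [2, -3, 0], [0, 0, -2]]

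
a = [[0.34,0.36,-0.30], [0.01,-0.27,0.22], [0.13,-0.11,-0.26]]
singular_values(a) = [0.66, 0.28, 0.18]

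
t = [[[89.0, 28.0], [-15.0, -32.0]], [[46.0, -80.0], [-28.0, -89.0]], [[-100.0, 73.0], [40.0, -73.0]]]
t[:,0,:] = [[89.0, 28.0], [46.0, -80.0], [-100.0, 73.0]]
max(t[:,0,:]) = 89.0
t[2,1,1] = -73.0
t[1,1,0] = -28.0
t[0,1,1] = -32.0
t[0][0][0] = 89.0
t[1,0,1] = -80.0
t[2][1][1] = -73.0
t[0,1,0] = -15.0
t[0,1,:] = [-15.0, -32.0]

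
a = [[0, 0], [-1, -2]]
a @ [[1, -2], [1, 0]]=[[0, 0], [-3, 2]]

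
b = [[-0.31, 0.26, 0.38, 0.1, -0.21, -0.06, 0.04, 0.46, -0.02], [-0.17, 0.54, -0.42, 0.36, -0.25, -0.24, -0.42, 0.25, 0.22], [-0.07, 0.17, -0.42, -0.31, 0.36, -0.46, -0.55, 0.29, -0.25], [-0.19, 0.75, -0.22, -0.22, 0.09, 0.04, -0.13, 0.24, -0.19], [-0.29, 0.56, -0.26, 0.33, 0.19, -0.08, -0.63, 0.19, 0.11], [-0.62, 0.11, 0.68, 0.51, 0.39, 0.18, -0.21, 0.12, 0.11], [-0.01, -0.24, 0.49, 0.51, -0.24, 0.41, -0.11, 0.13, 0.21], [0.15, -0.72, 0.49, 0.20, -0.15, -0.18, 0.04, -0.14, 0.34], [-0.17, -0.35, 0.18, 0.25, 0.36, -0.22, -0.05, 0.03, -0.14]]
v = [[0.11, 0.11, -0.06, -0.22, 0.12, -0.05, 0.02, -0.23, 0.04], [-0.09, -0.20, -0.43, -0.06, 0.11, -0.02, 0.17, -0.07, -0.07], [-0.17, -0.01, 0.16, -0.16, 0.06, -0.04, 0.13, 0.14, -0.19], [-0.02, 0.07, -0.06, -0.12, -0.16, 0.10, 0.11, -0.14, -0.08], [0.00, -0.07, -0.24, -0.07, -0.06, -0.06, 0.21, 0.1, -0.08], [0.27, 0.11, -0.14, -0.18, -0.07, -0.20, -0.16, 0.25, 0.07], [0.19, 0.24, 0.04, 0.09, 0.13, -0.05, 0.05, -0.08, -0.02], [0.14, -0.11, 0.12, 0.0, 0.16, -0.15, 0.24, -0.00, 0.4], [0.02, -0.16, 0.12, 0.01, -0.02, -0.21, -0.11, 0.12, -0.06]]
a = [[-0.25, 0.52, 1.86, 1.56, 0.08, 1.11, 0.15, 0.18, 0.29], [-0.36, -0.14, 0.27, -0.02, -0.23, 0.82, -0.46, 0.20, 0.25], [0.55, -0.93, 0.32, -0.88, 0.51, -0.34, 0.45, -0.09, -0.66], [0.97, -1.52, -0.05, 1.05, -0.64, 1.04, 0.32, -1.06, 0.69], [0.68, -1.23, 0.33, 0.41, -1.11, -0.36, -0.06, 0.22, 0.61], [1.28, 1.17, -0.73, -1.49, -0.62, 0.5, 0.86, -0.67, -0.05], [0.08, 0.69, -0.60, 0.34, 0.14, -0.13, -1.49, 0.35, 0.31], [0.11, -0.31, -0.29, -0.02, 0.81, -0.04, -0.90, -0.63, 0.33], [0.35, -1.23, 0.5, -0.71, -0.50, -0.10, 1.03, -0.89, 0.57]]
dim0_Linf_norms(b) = [0.62, 0.75, 0.68, 0.51, 0.39, 0.46, 0.63, 0.46, 0.34]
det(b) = 0.00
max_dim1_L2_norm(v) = 0.56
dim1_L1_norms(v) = [0.96, 1.22, 1.06, 0.86, 0.89, 1.45, 0.89, 1.32, 0.83]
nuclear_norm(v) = 3.40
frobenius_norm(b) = 2.88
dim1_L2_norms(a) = [2.76, 1.12, 1.75, 2.75, 2.01, 2.75, 1.85, 1.47, 2.2]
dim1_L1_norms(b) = [1.84, 2.87, 2.88, 2.07, 2.64, 2.93, 2.35, 2.41, 1.75]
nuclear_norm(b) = 6.61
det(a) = 0.20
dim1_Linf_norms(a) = [1.86, 0.82, 0.93, 1.52, 1.23, 1.49, 1.49, 0.9, 1.23]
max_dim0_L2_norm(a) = 2.9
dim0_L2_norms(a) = [1.92, 2.9, 2.23, 2.71, 1.81, 1.87, 2.32, 1.74, 1.4]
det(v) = -0.00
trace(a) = -1.18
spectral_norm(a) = 3.65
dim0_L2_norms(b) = [0.83, 1.41, 1.26, 1.01, 0.8, 0.75, 0.98, 0.71, 0.59]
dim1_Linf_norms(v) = [0.23, 0.43, 0.19, 0.16, 0.24, 0.27, 0.24, 0.4, 0.21]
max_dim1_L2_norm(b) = 1.17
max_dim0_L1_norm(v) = 1.37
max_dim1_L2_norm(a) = 2.76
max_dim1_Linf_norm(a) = 1.86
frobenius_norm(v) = 1.29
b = v @ a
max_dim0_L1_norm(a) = 7.74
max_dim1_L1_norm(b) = 2.93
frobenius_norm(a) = 6.44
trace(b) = -0.43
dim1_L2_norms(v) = [0.38, 0.54, 0.4, 0.31, 0.37, 0.52, 0.36, 0.56, 0.34]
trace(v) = -0.32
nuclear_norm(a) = 16.23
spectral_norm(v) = 0.66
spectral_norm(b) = 1.90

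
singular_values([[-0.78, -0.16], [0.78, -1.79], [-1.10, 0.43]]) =[2.18, 1.05]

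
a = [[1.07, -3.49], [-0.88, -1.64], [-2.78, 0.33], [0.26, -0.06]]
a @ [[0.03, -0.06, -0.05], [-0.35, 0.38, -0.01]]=[[1.25, -1.39, -0.02], [0.55, -0.57, 0.06], [-0.20, 0.29, 0.14], [0.03, -0.04, -0.01]]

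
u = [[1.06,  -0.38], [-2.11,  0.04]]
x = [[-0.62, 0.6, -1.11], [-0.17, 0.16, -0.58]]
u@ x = [[-0.59, 0.58, -0.96], [1.30, -1.26, 2.32]]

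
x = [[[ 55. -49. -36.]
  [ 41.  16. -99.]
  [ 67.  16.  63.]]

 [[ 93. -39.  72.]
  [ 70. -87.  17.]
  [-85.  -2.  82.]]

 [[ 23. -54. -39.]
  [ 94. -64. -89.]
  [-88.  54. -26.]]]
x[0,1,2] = -99.0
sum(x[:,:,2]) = -55.0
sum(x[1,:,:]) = 121.0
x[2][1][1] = -64.0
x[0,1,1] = 16.0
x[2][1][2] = -89.0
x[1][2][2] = 82.0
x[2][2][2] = -26.0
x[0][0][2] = -36.0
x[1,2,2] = 82.0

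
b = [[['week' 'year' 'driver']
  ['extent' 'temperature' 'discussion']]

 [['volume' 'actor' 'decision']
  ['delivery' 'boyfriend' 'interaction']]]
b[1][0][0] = 'volume'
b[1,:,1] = ['actor', 'boyfriend']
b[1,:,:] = [['volume', 'actor', 'decision'], ['delivery', 'boyfriend', 'interaction']]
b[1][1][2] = 'interaction'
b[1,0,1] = 'actor'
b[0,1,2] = 'discussion'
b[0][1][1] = 'temperature'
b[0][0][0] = 'week'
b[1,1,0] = 'delivery'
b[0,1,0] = 'extent'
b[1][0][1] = 'actor'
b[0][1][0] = 'extent'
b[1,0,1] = 'actor'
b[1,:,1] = ['actor', 'boyfriend']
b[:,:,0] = [['week', 'extent'], ['volume', 'delivery']]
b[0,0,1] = 'year'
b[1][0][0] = 'volume'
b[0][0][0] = 'week'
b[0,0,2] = 'driver'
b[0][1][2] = 'discussion'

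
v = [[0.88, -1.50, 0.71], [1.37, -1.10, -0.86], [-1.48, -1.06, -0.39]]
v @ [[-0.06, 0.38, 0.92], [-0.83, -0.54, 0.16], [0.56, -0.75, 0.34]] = [[1.59, 0.61, 0.81], [0.35, 1.76, 0.79], [0.75, 0.30, -1.66]]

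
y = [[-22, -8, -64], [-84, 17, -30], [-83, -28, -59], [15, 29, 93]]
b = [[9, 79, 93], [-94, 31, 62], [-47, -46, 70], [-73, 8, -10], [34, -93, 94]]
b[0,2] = 93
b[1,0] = -94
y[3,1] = 29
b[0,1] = 79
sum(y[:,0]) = -174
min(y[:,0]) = -84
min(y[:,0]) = -84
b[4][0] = 34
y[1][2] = -30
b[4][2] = 94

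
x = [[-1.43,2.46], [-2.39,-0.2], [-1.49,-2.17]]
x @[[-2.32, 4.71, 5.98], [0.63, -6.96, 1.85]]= [[4.87, -23.86, -4.0],[5.42, -9.86, -14.66],[2.09, 8.09, -12.92]]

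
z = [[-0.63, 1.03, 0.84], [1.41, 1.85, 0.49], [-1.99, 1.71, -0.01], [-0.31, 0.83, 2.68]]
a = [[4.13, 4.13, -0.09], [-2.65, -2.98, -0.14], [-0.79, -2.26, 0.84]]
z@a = [[-6.0, -7.57, 0.62], [0.53, -0.8, 0.03], [-12.74, -13.29, -0.07], [-5.6, -9.81, 2.16]]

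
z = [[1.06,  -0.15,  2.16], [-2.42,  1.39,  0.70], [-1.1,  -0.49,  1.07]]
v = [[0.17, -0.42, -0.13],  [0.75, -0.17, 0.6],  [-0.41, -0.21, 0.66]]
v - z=[[-0.89, -0.27, -2.29], [3.17, -1.56, -0.1], [0.69, 0.28, -0.41]]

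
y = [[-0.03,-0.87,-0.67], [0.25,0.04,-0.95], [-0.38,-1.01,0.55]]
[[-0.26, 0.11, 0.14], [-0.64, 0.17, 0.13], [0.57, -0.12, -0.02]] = y @ [[0.39, 0.56, 0.06],[-0.3, -0.11, -0.07],[0.76, -0.04, -0.12]]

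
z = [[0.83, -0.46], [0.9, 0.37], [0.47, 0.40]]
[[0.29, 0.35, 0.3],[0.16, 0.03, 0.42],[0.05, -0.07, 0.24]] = z@ [[0.25, 0.2, 0.42], [-0.18, -0.40, 0.10]]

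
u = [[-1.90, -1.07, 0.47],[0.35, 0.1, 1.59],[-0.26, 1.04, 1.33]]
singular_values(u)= [2.23, 2.22, 0.81]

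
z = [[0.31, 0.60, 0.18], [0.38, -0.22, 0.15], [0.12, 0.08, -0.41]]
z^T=[[0.31,  0.38,  0.12], [0.6,  -0.22,  0.08], [0.18,  0.15,  -0.41]]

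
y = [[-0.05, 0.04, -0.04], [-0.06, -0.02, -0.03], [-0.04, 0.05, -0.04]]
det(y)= -0.000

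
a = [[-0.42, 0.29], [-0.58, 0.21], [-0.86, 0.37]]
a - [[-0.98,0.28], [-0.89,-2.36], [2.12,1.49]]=[[0.56, 0.01], [0.31, 2.57], [-2.98, -1.12]]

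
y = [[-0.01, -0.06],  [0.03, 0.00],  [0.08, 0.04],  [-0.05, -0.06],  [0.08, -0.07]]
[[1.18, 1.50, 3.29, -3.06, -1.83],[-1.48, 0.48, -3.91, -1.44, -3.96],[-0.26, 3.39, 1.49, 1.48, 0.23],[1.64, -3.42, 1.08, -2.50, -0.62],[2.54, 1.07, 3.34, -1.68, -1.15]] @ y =[[0.30, 0.37], [-0.53, 0.3], [0.17, -0.03], [0.04, 0.14], [0.27, 0.16]]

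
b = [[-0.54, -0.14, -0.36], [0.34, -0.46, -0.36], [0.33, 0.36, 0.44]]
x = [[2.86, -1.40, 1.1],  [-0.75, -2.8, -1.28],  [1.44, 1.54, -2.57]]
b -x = [[-3.40, 1.26, -1.46], [1.09, 2.34, 0.92], [-1.11, -1.18, 3.01]]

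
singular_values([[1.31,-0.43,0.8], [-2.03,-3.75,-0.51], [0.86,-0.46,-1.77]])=[4.32, 2.01, 1.55]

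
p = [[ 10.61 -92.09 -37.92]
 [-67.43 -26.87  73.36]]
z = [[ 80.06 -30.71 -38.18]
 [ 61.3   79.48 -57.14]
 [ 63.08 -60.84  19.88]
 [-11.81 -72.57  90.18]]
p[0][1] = -92.09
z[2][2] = 19.88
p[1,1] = -26.87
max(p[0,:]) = 10.61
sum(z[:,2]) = 14.740000000000009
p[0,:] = [10.61, -92.09, -37.92]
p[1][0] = -67.43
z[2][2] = 19.88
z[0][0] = 80.06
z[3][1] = -72.57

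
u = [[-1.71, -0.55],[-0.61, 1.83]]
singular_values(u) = [1.93, 1.8]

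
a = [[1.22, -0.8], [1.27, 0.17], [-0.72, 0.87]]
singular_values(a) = [2.07, 0.87]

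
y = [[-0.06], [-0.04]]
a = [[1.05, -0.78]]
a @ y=[[-0.03]]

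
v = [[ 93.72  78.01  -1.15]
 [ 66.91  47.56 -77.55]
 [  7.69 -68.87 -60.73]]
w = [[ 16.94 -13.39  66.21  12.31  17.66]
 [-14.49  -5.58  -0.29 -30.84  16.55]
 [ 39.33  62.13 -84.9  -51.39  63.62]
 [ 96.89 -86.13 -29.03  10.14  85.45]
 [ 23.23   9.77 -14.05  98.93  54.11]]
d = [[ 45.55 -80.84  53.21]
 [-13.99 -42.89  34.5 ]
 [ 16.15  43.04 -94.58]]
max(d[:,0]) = 45.55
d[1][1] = -42.89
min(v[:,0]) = 7.69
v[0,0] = 93.72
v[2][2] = -60.73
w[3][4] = 85.45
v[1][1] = 47.56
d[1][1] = -42.89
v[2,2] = -60.73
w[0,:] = [16.94, -13.39, 66.21, 12.31, 17.66]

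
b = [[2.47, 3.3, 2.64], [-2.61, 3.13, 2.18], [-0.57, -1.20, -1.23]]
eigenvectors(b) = [[-0.13+0.67j,(-0.13-0.67j),(-0.08+0j)], [-0.70+0.00j,(-0.7-0j),-0.58+0.00j], [(0.09-0.19j),0.09+0.19j,0.81+0.00j]]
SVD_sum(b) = [[0.29, 3.45, 2.68], [0.24, 2.86, 2.22], [-0.11, -1.37, -1.06]] + [[2.18, -0.2, 0.02], [-2.85, 0.26, -0.02], [-0.47, 0.04, -0.00]] + [[0.0,0.04,-0.05], [0.0,0.01,-0.01], [0.01,0.13,-0.17]]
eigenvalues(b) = [(2.34+3.09j), (2.34-3.09j), (-0.32+0j)]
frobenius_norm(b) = 6.97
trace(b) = 4.37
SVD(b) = [[-0.74,0.6,0.31], [-0.61,-0.79,0.08], [0.29,-0.13,0.95]] @ diag([5.946475050814859, 3.6318699750147183, 0.22057868125226662]) @ [[-0.07, -0.79, -0.61], [1.00, -0.09, 0.01], [0.06, 0.61, -0.79]]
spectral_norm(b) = 5.95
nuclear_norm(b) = 9.80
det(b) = -4.76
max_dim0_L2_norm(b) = 4.7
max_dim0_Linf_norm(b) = 3.3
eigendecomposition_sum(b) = [[1.23+1.58j,(1.65-1.23j),(1.3-0.71j)],  [(-1.34+1.55j),(1.56+1.41j),0.97+1.16j],  [-0.24-0.57j,-0.59+0.23j,(-0.44+0.1j)]] + [[1.23-1.58j, (1.65+1.23j), (1.3+0.71j)],  [-1.34-1.55j, (1.56-1.41j), (0.97-1.16j)],  [-0.24+0.57j, (-0.59-0.23j), (-0.44-0.1j)]] + [[(0.01+0j),0j,0.04+0.00j], [(0.07+0j),0.02+0.00j,(0.25+0j)], [(-0.1-0j),(-0.03-0j),-0.35-0.00j]]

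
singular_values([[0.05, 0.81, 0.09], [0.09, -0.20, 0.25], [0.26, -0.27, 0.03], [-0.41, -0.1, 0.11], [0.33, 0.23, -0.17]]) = [0.92, 0.6, 0.31]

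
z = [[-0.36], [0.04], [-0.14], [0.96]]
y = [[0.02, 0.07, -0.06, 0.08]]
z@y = [[-0.01, -0.03, 0.02, -0.03], [0.0, 0.0, -0.00, 0.00], [-0.00, -0.01, 0.01, -0.01], [0.02, 0.07, -0.06, 0.08]]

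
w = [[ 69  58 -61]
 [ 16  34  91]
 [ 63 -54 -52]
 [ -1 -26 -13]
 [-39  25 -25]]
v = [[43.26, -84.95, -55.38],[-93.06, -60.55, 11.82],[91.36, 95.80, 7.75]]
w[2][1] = -54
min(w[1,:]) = 16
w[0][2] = -61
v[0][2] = -55.38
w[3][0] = -1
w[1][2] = 91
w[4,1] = 25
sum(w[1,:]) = 141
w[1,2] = 91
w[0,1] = 58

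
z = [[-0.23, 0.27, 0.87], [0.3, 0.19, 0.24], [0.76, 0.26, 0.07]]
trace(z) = 0.03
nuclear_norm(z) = 1.85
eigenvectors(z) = [[-0.6,-0.8,0.28], [-0.45,0.09,-0.89], [-0.66,0.6,0.35]]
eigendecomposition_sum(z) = [[0.32,0.25,0.39], [0.24,0.19,0.29], [0.35,0.28,0.43]] + [[-0.55, 0.02, 0.48], [0.06, -0.00, -0.05], [0.41, -0.02, -0.36]] + [[0.0, -0.0, 0.00], [-0.00, 0.00, -0.00], [0.0, -0.00, 0.00]]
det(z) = -0.00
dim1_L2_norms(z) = [0.94, 0.43, 0.81]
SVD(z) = [[-0.94,0.28,0.21], [-0.30,-0.35,-0.88], [-0.17,-0.89,0.41]] @ diag([0.967870572918688, 0.8830147586008951, 0.0033897154826734136]) @ [[-0.0, -0.37, -0.93], [-0.96, -0.25, 0.1], [0.28, -0.89, 0.35]]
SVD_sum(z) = [[0.00, 0.33, 0.84],[0.0, 0.11, 0.27],[0.00, 0.06, 0.15]] + [[-0.23, -0.06, 0.03], [0.3, 0.08, -0.03], [0.76, 0.20, -0.08]] + [[0.00, -0.00, 0.00],[-0.00, 0.00, -0.0],[0.0, -0.00, 0.0]]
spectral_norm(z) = 0.97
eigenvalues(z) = [0.94, -0.91, 0.0]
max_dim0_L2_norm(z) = 0.91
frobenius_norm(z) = 1.31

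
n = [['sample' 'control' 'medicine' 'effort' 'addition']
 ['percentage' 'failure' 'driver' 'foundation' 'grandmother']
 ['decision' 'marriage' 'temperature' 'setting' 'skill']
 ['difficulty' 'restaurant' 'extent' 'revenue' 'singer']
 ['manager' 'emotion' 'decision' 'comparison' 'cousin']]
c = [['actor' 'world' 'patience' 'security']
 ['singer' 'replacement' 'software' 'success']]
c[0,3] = 'security'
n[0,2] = 'medicine'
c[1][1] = 'replacement'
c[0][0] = 'actor'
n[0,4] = 'addition'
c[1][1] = 'replacement'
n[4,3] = 'comparison'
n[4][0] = 'manager'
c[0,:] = ['actor', 'world', 'patience', 'security']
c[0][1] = 'world'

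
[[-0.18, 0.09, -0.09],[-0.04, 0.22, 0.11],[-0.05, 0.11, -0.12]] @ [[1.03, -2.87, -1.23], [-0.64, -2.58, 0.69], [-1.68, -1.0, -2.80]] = [[-0.09,0.37,0.54], [-0.37,-0.56,-0.11], [0.08,-0.02,0.47]]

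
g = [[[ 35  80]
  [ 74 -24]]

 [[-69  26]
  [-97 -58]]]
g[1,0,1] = 26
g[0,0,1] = 80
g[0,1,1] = -24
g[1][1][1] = -58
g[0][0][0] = 35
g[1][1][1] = -58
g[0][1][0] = 74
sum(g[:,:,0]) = -57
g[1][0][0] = -69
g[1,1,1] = -58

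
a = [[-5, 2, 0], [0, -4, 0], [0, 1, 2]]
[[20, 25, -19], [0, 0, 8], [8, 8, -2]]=a@[[-4, -5, 3], [0, 0, -2], [4, 4, 0]]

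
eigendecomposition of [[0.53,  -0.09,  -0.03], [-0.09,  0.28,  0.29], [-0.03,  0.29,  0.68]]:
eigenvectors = [[0.21, -0.96, -0.16], [-0.47, 0.04, -0.88], [-0.86, -0.26, 0.45]]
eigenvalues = [0.85, 0.53, 0.12]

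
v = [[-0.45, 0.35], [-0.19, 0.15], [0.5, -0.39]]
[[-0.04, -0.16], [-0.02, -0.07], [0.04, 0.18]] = v@[[-0.46, 0.07], [-0.70, -0.36]]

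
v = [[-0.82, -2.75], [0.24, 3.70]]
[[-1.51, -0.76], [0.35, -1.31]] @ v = [[1.06, 1.34], [-0.6, -5.81]]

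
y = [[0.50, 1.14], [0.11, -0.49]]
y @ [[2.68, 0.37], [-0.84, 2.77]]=[[0.38, 3.34], [0.71, -1.32]]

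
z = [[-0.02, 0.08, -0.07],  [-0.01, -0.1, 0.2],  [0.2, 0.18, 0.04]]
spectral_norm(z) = 0.29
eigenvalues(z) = [(0.17+0j), (-0.12+0.04j), (-0.12-0.04j)]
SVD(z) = [[0.24, 0.33, 0.91],[-0.47, -0.78, 0.41],[0.85, -0.52, -0.03]] @ diag([0.2876313699991103, 0.2264399996246396, 0.04234526611592098]) @ [[0.59, 0.76, -0.27], [-0.46, 0.05, -0.89], [-0.66, 0.65, 0.38]]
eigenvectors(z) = [[0.04+0.00j, 0.61+0.14j, (0.61-0.14j)],[-0.60+0.00j, (-0.76+0j), -0.76-0.00j],[(-0.8+0j), (0.12-0.14j), (0.12+0.14j)]]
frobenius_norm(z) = 0.37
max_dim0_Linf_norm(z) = 0.2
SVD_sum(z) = [[0.04, 0.05, -0.02], [-0.08, -0.1, 0.04], [0.14, 0.19, -0.07]] + [[-0.03, 0.0, -0.07], [0.08, -0.01, 0.16], [0.05, -0.01, 0.11]] + [[-0.03, 0.03, 0.01], [-0.01, 0.01, 0.01], [0.00, -0.0, -0.0]]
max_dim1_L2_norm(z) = 0.27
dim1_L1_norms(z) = [0.17, 0.31, 0.42]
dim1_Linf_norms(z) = [0.08, 0.2, 0.2]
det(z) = 0.00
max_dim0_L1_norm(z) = 0.36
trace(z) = -0.08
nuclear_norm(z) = 0.56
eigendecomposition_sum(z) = [[(-0.01+0j), (-0+0j), -0.01-0.00j], [0.08+0.00j, (0.07+0j), 0.07+0.00j], [0.10+0.00j, (0.1+0j), (0.1+0j)]] + [[-0.01+0.19j, 0.04+0.14j, (-0.03-0.09j)], [-0.04-0.23j, (-0.09-0.15j), 0.06+0.10j], [0.05+0.03j, (0.04+0.01j), -0.03-0.00j]] + [[-0.01-0.19j, 0.04-0.14j, -0.03+0.09j], [-0.04+0.23j, (-0.09+0.15j), 0.06-0.10j], [0.05-0.03j, 0.04-0.01j, -0.03+0.00j]]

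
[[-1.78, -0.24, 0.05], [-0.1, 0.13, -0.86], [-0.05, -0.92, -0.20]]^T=[[-1.78, -0.10, -0.05], [-0.24, 0.13, -0.92], [0.05, -0.86, -0.20]]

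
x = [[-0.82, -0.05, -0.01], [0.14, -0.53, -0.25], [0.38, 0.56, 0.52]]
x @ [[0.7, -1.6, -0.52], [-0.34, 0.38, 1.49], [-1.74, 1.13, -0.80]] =[[-0.54, 1.28, 0.36], [0.71, -0.71, -0.66], [-0.83, 0.19, 0.22]]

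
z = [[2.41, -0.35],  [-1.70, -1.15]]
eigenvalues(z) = [2.57, -1.31]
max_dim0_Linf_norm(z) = 2.41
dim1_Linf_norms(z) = [2.41, 1.7]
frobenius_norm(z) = 3.18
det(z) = -3.37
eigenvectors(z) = [[0.91, 0.09], [-0.42, 1.00]]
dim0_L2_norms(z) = [2.95, 1.2]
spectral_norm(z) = 2.98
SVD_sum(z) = [[2.31, 0.35], [-1.83, -0.27]] + [[0.1, -0.70], [0.13, -0.88]]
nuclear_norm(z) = 4.11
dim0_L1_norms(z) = [4.11, 1.5]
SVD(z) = [[-0.78,0.62], [0.62,0.78]] @ diag([2.9773493372123543, 1.1307037296308673]) @ [[-0.99, -0.15], [0.15, -0.99]]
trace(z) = 1.26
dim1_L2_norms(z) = [2.44, 2.05]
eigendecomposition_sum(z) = [[2.46, -0.23], [-1.13, 0.11]] + [[-0.05, -0.12], [-0.57, -1.26]]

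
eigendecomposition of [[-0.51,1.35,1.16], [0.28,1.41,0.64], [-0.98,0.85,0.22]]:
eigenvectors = [[(-0.13+0.59j),(-0.13-0.59j),0.56+0.00j],[0.29+0.03j,0.29-0.03j,(0.82+0j)],[-0.74+0.00j,(-0.74-0j),0.10+0.00j]]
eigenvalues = [(-0.28+0.75j), (-0.28-0.75j), (1.68+0j)]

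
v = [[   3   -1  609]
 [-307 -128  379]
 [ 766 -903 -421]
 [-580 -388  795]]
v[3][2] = 795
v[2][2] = -421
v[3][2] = 795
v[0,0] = 3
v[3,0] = -580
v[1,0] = -307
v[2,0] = 766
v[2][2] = -421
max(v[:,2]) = 795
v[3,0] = -580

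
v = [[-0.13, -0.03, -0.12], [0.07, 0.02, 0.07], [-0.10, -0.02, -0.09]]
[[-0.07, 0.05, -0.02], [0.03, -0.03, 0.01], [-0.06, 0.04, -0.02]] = v @ [[0.64, -0.5, 0.21], [-1.17, 0.90, -0.38], [0.19, -0.14, 0.06]]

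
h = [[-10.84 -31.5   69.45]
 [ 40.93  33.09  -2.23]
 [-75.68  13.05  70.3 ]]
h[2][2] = 70.3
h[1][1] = 33.09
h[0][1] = -31.5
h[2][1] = 13.05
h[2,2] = 70.3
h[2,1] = 13.05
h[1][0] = 40.93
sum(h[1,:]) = 71.79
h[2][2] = 70.3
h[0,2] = 69.45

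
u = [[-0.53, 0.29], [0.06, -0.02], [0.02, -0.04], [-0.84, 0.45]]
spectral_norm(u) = 1.13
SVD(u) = [[-0.53,-0.13], [0.06,-0.38], [0.03,0.91], [-0.84,0.09]] @ diag([1.1306193097074566, 0.02828385611324031]) @ [[0.88, -0.47],[-0.47, -0.88]]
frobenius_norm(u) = 1.13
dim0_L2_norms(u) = [1.0, 0.54]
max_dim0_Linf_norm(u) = 0.84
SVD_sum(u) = [[-0.53, 0.29], [0.05, -0.03], [0.03, -0.02], [-0.84, 0.45]] + [[0.0, 0.00], [0.01, 0.01], [-0.01, -0.02], [-0.00, -0.0]]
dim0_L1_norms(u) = [1.45, 0.8]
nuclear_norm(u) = 1.16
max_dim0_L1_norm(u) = 1.45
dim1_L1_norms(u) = [0.82, 0.08, 0.06, 1.29]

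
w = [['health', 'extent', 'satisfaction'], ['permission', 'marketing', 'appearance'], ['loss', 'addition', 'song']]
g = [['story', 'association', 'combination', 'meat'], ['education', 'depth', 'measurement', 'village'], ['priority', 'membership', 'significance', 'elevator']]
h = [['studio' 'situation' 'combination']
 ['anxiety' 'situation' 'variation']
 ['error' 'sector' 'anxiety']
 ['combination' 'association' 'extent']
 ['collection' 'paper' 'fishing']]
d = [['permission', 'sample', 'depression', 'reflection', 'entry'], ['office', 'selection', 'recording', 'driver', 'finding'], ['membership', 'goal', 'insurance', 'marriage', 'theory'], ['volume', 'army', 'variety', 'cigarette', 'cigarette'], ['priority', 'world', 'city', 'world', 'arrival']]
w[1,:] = ['permission', 'marketing', 'appearance']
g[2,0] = 'priority'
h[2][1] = 'sector'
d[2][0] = 'membership'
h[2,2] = 'anxiety'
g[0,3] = 'meat'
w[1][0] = 'permission'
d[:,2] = ['depression', 'recording', 'insurance', 'variety', 'city']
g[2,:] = ['priority', 'membership', 'significance', 'elevator']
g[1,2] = 'measurement'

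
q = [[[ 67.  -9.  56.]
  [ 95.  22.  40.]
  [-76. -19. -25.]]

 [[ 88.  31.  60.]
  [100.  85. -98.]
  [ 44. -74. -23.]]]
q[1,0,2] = 60.0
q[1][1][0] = 100.0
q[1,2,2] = -23.0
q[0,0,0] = 67.0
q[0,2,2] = -25.0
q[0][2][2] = -25.0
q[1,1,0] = 100.0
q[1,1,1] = 85.0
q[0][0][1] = -9.0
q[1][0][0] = 88.0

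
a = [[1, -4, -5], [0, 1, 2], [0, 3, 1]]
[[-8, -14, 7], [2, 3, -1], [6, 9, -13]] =a @ [[0, -2, -3], [2, 3, -5], [0, 0, 2]]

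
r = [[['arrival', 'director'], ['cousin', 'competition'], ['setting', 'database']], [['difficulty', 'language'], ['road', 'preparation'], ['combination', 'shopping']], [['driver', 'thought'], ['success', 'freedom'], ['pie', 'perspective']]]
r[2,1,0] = 'success'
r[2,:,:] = [['driver', 'thought'], ['success', 'freedom'], ['pie', 'perspective']]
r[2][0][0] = 'driver'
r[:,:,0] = [['arrival', 'cousin', 'setting'], ['difficulty', 'road', 'combination'], ['driver', 'success', 'pie']]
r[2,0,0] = 'driver'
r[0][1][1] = 'competition'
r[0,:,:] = [['arrival', 'director'], ['cousin', 'competition'], ['setting', 'database']]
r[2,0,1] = 'thought'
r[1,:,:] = [['difficulty', 'language'], ['road', 'preparation'], ['combination', 'shopping']]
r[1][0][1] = 'language'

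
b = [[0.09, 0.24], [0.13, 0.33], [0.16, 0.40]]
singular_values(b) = [0.61, 0.0]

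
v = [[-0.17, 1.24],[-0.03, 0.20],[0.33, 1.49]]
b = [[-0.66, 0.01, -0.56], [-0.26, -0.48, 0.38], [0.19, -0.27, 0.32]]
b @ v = [[-0.07, -1.65],[0.18, 0.15],[0.08, 0.66]]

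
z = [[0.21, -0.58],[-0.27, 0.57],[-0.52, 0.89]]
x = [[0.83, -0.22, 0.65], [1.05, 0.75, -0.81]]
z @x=[[-0.43, -0.48, 0.61], [0.37, 0.49, -0.64], [0.50, 0.78, -1.06]]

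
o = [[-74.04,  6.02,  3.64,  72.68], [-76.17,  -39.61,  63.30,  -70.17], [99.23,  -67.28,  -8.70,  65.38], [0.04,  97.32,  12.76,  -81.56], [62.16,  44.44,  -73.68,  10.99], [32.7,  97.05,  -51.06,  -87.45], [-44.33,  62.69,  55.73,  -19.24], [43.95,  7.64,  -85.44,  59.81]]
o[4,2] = -73.68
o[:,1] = [6.02, -39.61, -67.28, 97.32, 44.44, 97.05, 62.69, 7.64]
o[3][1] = 97.32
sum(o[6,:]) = 54.85000000000001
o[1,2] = 63.3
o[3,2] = 12.76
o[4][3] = 10.99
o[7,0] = 43.95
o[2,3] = 65.38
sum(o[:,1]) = 208.26999999999998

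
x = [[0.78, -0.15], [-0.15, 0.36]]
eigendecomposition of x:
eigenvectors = [[0.95, 0.31], [-0.31, 0.95]]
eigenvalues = [0.83, 0.31]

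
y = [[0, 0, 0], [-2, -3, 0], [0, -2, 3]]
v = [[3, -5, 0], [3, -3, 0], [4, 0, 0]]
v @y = [[10, 15, 0], [6, 9, 0], [0, 0, 0]]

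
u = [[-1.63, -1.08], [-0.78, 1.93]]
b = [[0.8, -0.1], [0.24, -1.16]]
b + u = [[-0.83, -1.18], [-0.54, 0.77]]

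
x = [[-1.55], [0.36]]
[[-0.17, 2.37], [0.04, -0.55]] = x @ [[0.11,-1.53]]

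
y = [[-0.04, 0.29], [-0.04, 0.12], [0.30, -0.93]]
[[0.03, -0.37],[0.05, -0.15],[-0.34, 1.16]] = y @ [[-1.38, -0.22], [-0.08, -1.32]]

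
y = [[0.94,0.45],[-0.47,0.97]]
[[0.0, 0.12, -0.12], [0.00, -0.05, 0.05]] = y @ [[0.0, 0.12, -0.12], [0.0, 0.01, -0.01]]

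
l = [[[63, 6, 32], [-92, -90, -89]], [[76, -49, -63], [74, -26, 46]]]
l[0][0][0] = 63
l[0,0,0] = 63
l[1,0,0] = 76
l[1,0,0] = 76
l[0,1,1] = -90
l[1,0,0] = 76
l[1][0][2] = -63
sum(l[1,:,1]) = -75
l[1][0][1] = -49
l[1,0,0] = 76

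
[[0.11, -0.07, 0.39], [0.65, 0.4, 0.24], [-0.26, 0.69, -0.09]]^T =[[0.11,0.65,-0.26], [-0.07,0.4,0.69], [0.39,0.24,-0.09]]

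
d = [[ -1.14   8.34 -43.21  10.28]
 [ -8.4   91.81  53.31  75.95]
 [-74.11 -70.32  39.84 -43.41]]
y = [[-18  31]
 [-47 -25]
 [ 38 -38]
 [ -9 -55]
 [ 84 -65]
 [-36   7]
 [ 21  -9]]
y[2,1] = -38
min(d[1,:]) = -8.4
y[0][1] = 31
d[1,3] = 75.95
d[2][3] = -43.41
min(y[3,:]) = -55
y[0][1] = 31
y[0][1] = 31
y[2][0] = 38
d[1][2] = 53.31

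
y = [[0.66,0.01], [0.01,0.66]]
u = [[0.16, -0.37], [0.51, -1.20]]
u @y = [[0.1, -0.24],  [0.32, -0.79]]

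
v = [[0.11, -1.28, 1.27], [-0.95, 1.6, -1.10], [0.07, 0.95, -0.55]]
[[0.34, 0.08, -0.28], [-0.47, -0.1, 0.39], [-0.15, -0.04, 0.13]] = v @ [[0.17, 0.03, -0.14], [-0.07, -0.02, 0.06], [0.18, 0.04, -0.15]]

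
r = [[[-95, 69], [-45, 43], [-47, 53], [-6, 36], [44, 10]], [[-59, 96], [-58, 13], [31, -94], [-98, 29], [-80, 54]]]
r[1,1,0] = -58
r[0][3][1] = 36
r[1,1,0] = -58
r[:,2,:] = [[-47, 53], [31, -94]]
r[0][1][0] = -45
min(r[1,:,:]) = -98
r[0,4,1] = 10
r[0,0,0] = -95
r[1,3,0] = -98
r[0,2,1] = 53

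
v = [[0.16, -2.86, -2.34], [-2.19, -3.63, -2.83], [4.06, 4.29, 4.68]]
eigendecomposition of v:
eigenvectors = [[0.25-0.36j,0.25+0.36j,(0.27+0j)], [(0.35+0.05j),(0.35-0.05j),0.72+0.00j], [(-0.82+0j),-0.82-0.00j,(-0.63+0j)]]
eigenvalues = [(1.6+1.53j), (1.6-1.53j), (-1.99+0j)]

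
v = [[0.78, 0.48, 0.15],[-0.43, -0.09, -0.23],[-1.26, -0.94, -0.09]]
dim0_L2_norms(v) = [1.54, 1.06, 0.29]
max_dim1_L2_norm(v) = 1.57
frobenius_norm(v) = 1.89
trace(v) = 0.60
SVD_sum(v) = [[0.76, 0.52, 0.10],[-0.35, -0.24, -0.05],[-1.29, -0.88, -0.17]] + [[0.02,-0.04,0.05], [-0.08,0.15,-0.18], [0.03,-0.06,0.08]] + [[-0.0, 0.00, 0.00], [-0.00, 0.00, 0.0], [-0.00, 0.00, 0.00]]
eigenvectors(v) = [[0.50+0.08j,0.50-0.08j,(-0.39+0j)], [-0.59-0.08j,(-0.59+0.08j),(-0.07+0j)], [-0.62+0.00j,-0.62-0.00j,0.92+0.00j]]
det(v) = 0.00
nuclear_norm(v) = 2.16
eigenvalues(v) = [(0.04+0.04j), (0.04-0.04j), (0.52+0j)]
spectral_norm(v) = 1.87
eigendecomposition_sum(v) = [[0.22-0.20j, 0.07-0.10j, 0.10-0.09j], [-0.25+0.24j, (-0.08+0.11j), -0.11+0.11j], [-0.22+0.29j, -0.06+0.13j, -0.10+0.13j]] + [[(0.22+0.2j), 0.07+0.10j, (0.1+0.09j)], [-0.25-0.24j, -0.08-0.11j, -0.11-0.11j], [-0.22-0.29j, (-0.06-0.13j), -0.10-0.13j]] + [[(0.34+0j), 0.34+0.00j, (-0.04+0j)], [(0.07+0j), (0.07+0j), -0.01+0.00j], [-0.82-0.00j, (-0.81-0j), 0.11-0.00j]]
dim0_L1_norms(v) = [2.47, 1.51, 0.47]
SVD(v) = [[-0.49, 0.23, 0.84], [0.23, -0.89, 0.38], [0.84, 0.38, 0.39]] @ diag([1.8732107272275966, 0.27851259863924266, 0.003507677105218913]) @ [[-0.82, -0.56, -0.11], [0.31, -0.6, 0.74], [-0.48, 0.58, 0.66]]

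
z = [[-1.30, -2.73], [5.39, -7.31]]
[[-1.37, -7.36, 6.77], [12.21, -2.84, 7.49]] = z @ [[1.79,1.90,-1.2],[-0.35,1.79,-1.91]]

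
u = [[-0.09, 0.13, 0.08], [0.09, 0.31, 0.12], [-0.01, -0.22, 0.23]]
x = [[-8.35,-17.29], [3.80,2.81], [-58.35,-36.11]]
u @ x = [[-3.42, -0.97], [-6.58, -5.02], [-14.17, -8.75]]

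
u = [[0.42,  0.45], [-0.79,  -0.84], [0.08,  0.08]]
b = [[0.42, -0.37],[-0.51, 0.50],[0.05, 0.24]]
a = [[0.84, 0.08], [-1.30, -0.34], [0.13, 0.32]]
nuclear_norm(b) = 1.12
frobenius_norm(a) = 1.62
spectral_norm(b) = 0.92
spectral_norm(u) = 1.31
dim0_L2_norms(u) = [0.9, 0.96]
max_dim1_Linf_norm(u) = 0.84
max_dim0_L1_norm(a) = 2.27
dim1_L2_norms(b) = [0.56, 0.71, 0.25]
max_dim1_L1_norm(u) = 1.63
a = u + b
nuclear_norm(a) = 1.90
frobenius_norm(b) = 0.94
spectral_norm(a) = 1.59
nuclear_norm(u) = 1.32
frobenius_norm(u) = 1.31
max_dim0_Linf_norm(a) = 1.3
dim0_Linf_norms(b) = [0.51, 0.5]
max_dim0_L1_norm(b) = 1.11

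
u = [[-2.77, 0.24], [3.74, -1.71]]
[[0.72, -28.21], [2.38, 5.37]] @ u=[[-107.50, 48.41], [13.49, -8.61]]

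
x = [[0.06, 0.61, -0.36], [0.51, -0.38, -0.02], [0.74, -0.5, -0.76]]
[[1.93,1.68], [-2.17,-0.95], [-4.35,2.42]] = x@[[-0.91, -2.15], [4.40, -0.11], [1.94, -5.2]]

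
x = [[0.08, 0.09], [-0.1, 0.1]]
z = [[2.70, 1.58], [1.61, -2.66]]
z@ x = [[0.06, 0.40], [0.39, -0.12]]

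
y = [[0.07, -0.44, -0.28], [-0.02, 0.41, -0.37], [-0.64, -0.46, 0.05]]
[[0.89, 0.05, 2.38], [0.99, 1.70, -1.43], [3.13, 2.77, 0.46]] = y @[[-4.63, -5.33, 2.33],  [-0.72, 1.05, -4.35],  [-3.21, -3.15, -1.07]]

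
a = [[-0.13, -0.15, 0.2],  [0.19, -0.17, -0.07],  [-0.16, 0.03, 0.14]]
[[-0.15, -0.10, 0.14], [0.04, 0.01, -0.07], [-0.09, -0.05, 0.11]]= a @[[0.41,0.32,-0.24],  [0.32,0.31,-0.04],  [-0.24,-0.04,0.51]]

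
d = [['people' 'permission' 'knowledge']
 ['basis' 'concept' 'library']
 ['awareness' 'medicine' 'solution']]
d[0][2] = 'knowledge'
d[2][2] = 'solution'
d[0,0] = 'people'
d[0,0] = 'people'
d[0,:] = ['people', 'permission', 'knowledge']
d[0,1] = 'permission'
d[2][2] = 'solution'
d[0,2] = 'knowledge'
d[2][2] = 'solution'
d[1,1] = 'concept'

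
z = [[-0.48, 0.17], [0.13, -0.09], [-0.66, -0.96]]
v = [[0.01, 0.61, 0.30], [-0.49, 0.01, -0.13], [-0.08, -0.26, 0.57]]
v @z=[[-0.12, -0.34],[0.32, 0.04],[-0.37, -0.54]]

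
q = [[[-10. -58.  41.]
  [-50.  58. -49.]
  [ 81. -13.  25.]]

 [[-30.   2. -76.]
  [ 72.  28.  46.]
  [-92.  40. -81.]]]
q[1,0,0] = -30.0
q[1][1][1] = 28.0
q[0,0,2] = 41.0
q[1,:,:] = [[-30.0, 2.0, -76.0], [72.0, 28.0, 46.0], [-92.0, 40.0, -81.0]]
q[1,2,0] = -92.0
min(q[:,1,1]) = 28.0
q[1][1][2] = 46.0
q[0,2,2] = 25.0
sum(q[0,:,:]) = 25.0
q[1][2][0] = -92.0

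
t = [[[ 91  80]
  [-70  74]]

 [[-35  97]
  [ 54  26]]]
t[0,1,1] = 74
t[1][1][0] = 54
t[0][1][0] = -70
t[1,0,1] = 97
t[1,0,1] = 97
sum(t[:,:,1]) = 277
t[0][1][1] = 74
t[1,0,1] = 97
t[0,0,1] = 80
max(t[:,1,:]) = 74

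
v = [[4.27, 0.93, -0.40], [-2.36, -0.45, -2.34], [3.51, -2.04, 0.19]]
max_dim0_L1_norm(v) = 10.14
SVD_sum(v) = [[4.05, -0.27, 0.58], [-2.6, 0.17, -0.37], [3.58, -0.24, 0.51]] + [[-0.01, 0.13, 0.13], [0.09, -1.32, -1.24], [0.08, -1.11, -1.05]] + [[0.23, 1.06, -1.11], [0.15, 0.69, -0.72], [-0.15, -0.70, 0.73]]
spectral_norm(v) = 6.07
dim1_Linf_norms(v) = [4.27, 2.36, 3.51]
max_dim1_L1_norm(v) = 5.74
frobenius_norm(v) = 6.86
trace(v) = 4.01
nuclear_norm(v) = 10.57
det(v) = -30.53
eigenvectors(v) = [[0.25+0.34j, 0.25-0.34j, -0.06+0.00j], [-0.59+0.04j, -0.59-0.04j, 0.74+0.00j], [0.69+0.00j, (0.69-0j), (0.67+0j)]]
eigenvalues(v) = [(3.19+1.62j), (3.19-1.62j), (-2.38+0j)]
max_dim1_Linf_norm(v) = 4.27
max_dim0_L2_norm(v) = 6.01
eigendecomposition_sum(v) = [[2.14-0.28j, (0.41-0.62j), -0.25+0.66j], [-1.26+2.73j, 0.43+0.94j, (-0.59-0.78j)], [1.69-3.09j, (-0.43-1.14j), (0.63+0.96j)]] + [[2.14+0.28j, 0.41+0.62j, (-0.25-0.66j)], [(-1.26-2.73j), (0.43-0.94j), -0.59+0.78j], [(1.69+3.09j), (-0.43+1.14j), 0.63-0.96j]] + [[(-0.01-0j), 0.11-0.00j, 0.10+0.00j], [(0.15+0j), -1.31+0.00j, (-1.17-0j)], [(0.14+0j), (-1.19+0j), -1.06-0.00j]]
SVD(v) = [[-0.68, 0.08, -0.73], [0.43, -0.76, -0.48], [-0.6, -0.64, 0.48]] @ diag([6.074775734424333, 2.3777646994581385, 2.1134414613279517]) @ [[-0.99,  0.07,  -0.14], [-0.05,  0.73,  0.69], [-0.15,  -0.68,  0.71]]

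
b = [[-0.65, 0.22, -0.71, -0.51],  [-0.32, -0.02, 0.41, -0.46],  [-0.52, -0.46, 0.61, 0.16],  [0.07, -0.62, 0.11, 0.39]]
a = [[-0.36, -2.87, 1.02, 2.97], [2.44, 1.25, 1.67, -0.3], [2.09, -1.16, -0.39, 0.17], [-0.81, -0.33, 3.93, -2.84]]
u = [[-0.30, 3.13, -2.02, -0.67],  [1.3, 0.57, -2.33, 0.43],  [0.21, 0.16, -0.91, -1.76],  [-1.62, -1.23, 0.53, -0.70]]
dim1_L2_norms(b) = [1.11, 0.69, 0.94, 0.74]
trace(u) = -1.34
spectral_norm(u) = 4.54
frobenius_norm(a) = 7.67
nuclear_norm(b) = 3.16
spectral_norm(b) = 1.30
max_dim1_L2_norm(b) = 1.11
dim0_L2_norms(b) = [0.89, 0.8, 1.03, 0.81]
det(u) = 20.91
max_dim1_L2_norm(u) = 3.8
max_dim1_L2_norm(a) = 4.93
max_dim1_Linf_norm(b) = 0.71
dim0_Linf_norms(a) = [2.44, 2.87, 3.93, 2.97]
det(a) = 112.98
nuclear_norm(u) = 9.84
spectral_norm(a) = 5.31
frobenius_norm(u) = 5.56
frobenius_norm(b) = 1.78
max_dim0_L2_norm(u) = 3.41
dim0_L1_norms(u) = [3.43, 5.09, 5.79, 3.56]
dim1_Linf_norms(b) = [0.71, 0.46, 0.61, 0.62]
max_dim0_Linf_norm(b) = 0.71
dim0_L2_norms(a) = [3.33, 3.35, 4.41, 4.12]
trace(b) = 0.33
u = b @ a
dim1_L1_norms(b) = [2.09, 1.21, 1.75, 1.19]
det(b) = 0.19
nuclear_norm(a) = 14.32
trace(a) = -2.34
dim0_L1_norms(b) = [1.56, 1.32, 1.84, 1.52]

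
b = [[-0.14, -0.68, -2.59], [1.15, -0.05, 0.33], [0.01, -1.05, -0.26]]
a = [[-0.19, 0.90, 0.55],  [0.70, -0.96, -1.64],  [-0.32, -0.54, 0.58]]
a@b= [[1.07, -0.49, 0.65], [-1.22, 1.29, -1.70], [-0.57, -0.36, 0.50]]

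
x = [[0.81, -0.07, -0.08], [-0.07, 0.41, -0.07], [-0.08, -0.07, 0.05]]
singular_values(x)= [0.83, 0.42, 0.03]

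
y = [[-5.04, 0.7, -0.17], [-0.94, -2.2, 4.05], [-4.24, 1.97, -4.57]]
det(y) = -23.587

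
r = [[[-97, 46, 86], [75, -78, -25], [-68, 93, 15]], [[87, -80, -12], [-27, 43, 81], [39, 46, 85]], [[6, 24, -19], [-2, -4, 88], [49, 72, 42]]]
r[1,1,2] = 81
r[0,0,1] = 46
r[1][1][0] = -27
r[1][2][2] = 85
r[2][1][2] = 88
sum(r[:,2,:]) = 373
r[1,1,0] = -27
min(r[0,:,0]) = -97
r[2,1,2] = 88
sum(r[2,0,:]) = 11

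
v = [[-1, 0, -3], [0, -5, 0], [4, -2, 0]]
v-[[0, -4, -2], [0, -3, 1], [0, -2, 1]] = [[-1, 4, -1], [0, -2, -1], [4, 0, -1]]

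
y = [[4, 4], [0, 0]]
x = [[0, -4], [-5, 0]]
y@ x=[[-20, -16], [0, 0]]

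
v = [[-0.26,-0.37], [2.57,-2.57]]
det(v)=1.619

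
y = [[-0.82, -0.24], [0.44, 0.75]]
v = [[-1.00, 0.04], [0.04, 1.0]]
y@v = [[0.81, -0.27],[-0.41, 0.77]]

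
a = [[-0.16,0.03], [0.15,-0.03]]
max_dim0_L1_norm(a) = 0.31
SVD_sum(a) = [[-0.16, 0.03], [0.15, -0.03]] + [[-0.0, -0.00], [-0.0, -0.0]]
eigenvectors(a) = [[-0.73, -0.19], [0.69, -0.98]]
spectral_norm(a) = 0.22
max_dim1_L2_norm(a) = 0.16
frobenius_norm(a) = 0.22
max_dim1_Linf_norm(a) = 0.16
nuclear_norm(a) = 0.22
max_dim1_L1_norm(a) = 0.19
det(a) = 0.00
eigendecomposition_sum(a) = [[-0.16,0.03], [0.15,-0.03]] + [[-0.0, -0.0], [-0.0, -0.0]]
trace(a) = -0.19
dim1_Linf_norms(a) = [0.16, 0.15]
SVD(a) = [[-0.73, 0.68], [0.68, 0.73]] @ diag([0.22337904182709373, 0.0013430087153485756]) @ [[0.98, -0.19], [-0.19, -0.98]]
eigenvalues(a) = [-0.19, -0.0]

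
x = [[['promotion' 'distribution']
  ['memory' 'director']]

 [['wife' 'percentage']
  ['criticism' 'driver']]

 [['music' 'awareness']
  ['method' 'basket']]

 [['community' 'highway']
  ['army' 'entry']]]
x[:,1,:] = [['memory', 'director'], ['criticism', 'driver'], ['method', 'basket'], ['army', 'entry']]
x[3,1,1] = 'entry'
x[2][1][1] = 'basket'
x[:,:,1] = [['distribution', 'director'], ['percentage', 'driver'], ['awareness', 'basket'], ['highway', 'entry']]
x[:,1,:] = [['memory', 'director'], ['criticism', 'driver'], ['method', 'basket'], ['army', 'entry']]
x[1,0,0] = 'wife'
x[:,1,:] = [['memory', 'director'], ['criticism', 'driver'], ['method', 'basket'], ['army', 'entry']]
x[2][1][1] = 'basket'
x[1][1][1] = 'driver'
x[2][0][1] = 'awareness'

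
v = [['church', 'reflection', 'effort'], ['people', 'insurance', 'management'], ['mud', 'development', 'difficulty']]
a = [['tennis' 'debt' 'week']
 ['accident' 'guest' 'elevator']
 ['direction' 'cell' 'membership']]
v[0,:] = ['church', 'reflection', 'effort']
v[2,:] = ['mud', 'development', 'difficulty']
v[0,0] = 'church'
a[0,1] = 'debt'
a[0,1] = 'debt'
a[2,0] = 'direction'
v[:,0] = ['church', 'people', 'mud']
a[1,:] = ['accident', 'guest', 'elevator']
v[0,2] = 'effort'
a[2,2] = 'membership'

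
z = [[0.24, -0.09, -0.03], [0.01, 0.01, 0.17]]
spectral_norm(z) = 0.26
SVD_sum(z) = [[0.24, -0.09, -0.05], [-0.02, 0.01, 0.00]] + [[0.0, 0.00, 0.02], [0.03, 0.0, 0.17]]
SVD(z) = [[-1.0, 0.09], [0.09, 1.0]] @ diag([0.258732433874446, 0.16958044598775357]) @ [[-0.92, 0.35, 0.18], [0.19, 0.01, 0.98]]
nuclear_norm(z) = 0.43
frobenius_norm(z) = 0.31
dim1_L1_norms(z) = [0.36, 0.19]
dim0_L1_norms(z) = [0.25, 0.1, 0.2]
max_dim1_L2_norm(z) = 0.26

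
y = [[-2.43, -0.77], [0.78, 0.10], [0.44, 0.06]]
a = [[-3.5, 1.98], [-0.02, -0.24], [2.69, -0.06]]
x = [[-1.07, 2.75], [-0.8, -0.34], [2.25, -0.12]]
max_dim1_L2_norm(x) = 2.95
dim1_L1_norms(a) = [5.48, 0.26, 2.75]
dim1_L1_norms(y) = [3.2, 0.88, 0.5]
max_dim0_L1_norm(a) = 6.21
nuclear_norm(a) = 5.83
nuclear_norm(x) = 5.27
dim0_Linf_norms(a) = [3.5, 1.98]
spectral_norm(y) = 2.70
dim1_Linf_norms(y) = [2.43, 0.78, 0.44]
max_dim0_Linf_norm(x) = 2.75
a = y + x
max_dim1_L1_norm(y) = 3.2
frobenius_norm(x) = 3.81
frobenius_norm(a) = 4.84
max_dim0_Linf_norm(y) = 2.43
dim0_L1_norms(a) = [6.21, 2.28]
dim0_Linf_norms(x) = [2.25, 2.75]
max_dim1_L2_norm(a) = 4.02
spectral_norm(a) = 4.72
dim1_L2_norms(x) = [2.95, 0.87, 2.25]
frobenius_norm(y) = 2.70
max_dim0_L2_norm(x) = 2.77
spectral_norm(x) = 3.20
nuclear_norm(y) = 2.85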